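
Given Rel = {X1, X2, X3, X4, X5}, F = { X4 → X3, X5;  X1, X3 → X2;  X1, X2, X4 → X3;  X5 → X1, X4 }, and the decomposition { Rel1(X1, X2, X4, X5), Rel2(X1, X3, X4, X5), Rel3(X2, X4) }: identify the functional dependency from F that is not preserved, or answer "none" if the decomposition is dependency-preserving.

Check X1, X3 → X2: no single fragment contains all of {X1, X2, X3}, and the restricted closure of {X1, X3} across the fragments never reaches {X2}.
X4 → X3, X5 is preserved.
X1, X2, X4 → X3 is preserved.
X5 → X1, X4 is preserved.

X1, X3 → X2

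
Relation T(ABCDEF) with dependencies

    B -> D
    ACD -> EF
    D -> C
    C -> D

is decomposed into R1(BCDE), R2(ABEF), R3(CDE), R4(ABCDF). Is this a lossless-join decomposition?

Chase test. Columns are ABCDEF; row i has aⱼ where attribute j ∈ Ri, else bᵢⱼ.
Initial tableau (one row per fragment):
  row 1: b11 a2 a3 a4 a5 b16
  row 2: a1 a2 b23 b24 a5 a6
  row 3: b31 b32 a3 a4 a5 b36
  row 4: a1 a2 a3 a4 b45 a6
Rows 1 and 2 agree on B; apply B→D and equate their D entries.
Rows 1 and 2 agree on D; apply D→C and equate their C entries.
Rows 2 and 4 agree on ACD; apply ACD→EF and equate their EF entries.
Row 2 is now all distinguished symbols — the join is lossless.

Yes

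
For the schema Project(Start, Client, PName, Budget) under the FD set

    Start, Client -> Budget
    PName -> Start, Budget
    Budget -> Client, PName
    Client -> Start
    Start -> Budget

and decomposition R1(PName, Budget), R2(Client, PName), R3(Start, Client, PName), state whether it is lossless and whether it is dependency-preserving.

lossless and dependency-preserving

Lossless test (chase): Rows 1 and 2 agree on PName; apply PName→Start, Budget and equate their Start, Budget entries. Rows 1 and 3 agree on PName; apply PName→Start, Budget and equate their Start, Budget entries. Rows 1 and 2 agree on Budget; apply Budget→Client, PName and equate their Client, PName entries. Row 1 is now all distinguished symbols — the join is lossless.
Dependency preservation: Start, Client → Budget; PName → Start, Budget; Budget → Client, PName; Start → Budget are not contained in any single fragment, but the restricted closure of each left-hand side across the fragments still reaches the right-hand side; the remaining FDs each lie inside some fragment. All dependencies are preserved.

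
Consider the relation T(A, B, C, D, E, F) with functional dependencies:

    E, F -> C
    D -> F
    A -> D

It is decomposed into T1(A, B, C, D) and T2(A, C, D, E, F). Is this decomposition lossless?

No

Common attributes: T1 ∩ T2 = {A, C, D}.
Closure of {A, C, D}: D → F applies, adding F. So (A, C, D)⁺ = {A, C, D, F}.
The closure contains neither all of T1 = {A, B, C, D} nor all of T2 = {A, C, D, E, F}, so the common attributes are not a superkey of either fragment. The join is lossy.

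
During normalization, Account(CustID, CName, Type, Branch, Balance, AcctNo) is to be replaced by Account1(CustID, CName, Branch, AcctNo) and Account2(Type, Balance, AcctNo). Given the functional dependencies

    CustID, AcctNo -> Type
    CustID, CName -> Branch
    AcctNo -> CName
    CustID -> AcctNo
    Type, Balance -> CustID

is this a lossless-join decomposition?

Common attributes: Account1 ∩ Account2 = {AcctNo}.
Closure of {AcctNo}: AcctNo → CName applies, adding CName. So (AcctNo)⁺ = {CName, AcctNo}.
The closure contains neither all of Account1 = {CustID, CName, Branch, AcctNo} nor all of Account2 = {Type, Balance, AcctNo}, so the common attributes are not a superkey of either fragment. The join is lossy.

No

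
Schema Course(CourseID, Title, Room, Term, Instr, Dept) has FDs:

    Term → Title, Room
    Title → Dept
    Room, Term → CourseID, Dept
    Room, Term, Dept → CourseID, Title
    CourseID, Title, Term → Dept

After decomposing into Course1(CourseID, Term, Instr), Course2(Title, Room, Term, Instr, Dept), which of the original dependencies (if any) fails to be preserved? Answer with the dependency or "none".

none

Term → Title, Room lies within Course2.
Title → Dept lies within Course2.
Room, Term → CourseID, Dept: restricted closure across fragments reaches CourseID, Dept.
Room, Term, Dept → CourseID, Title: restricted closure across fragments reaches CourseID, Title.
CourseID, Title, Term → Dept: restricted closure across fragments reaches Dept.
Every dependency is enforceable on the fragments, so the decomposition is dependency-preserving.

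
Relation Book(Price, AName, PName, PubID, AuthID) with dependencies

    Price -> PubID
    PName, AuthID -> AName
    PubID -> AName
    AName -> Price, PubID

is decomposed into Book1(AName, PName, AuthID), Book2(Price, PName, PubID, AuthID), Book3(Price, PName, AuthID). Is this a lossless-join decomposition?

Chase test. Columns are Price, AName, PName, PubID, AuthID; row i has aⱼ where attribute j ∈ Booki, else bᵢⱼ.
Initial tableau (one row per fragment):
  row 1: b11 a2 a3 b14 a5
  row 2: a1 b22 a3 a4 a5
  row 3: a1 b32 a3 b34 a5
Rows 2 and 3 agree on Price; apply Price→PubID and equate their PubID entries.
Rows 1 and 2 agree on PName, AuthID; apply PName, AuthID→AName and equate their AName entries.
Rows 1 and 3 agree on PName, AuthID; apply PName, AuthID→AName and equate their AName entries.
Rows 1 and 2 agree on AName; apply AName→Price, PubID and equate their Price, PubID entries.
Row 1 is now all distinguished symbols — the join is lossless.

Yes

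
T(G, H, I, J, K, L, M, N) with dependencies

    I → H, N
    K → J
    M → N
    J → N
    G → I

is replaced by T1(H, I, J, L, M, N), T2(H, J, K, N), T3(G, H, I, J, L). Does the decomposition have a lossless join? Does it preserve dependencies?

lossy but dependency-preserving

Lossless test (chase): Rows 1 and 3 agree on I; apply I→H, N and equate their H, N entries. No row becomes fully distinguished — the join is lossy.
Dependency preservation: every FD's attributes lie within a single fragment, so each can be enforced locally — preserved.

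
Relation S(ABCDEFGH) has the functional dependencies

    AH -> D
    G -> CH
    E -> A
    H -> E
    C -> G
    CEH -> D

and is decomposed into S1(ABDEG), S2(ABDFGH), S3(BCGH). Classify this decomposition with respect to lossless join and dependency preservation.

Lossless test (chase): Rows 1 and 2 agree on G; apply G→CH and equate their CH entries. Rows 1 and 3 agree on G; apply G→CH and equate their CH entries. Rows 1 and 2 agree on H; apply H→E and equate their E entries. Rows 1 and 3 agree on H; apply H→E and equate their E entries. Rows 1 and 3 agree on CEH; apply CEH→D and equate their D entries. Rows 1 and 3 agree on E; apply E→A and equate their A entries. Row 2 is now all distinguished symbols — the join is lossless.
Dependency preservation: the restricted closure of {H} across the fragments never reaches {E}, so H → E cannot be enforced without a join — not preserved.

lossless but not dependency-preserving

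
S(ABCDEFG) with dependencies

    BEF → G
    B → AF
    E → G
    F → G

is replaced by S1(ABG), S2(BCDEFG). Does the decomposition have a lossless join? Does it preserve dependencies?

lossless and dependency-preserving

Lossless test: (BG)⁺ = {ABFG}, which contains all of one fragment — lossless.
Dependency preservation: B → AF is not contained in any single fragment, but the restricted closure of its left-hand side across the fragments still reaches the right-hand side; the remaining FDs each lie inside some fragment. All dependencies are preserved.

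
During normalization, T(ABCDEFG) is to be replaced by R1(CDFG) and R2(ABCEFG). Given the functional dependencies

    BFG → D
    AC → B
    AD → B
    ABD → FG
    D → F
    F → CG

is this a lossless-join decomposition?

No

Common attributes: R1 ∩ R2 = {CFG}.
No dependency enlarges {CFG}, so (CFG)⁺ = {CFG}.
The closure contains neither all of R1 = {CDFG} nor all of R2 = {ABCEFG}, so the common attributes are not a superkey of either fragment. The join is lossy.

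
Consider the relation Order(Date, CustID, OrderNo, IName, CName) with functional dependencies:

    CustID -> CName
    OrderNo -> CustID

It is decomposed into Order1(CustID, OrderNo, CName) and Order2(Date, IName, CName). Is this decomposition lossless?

No

Common attributes: Order1 ∩ Order2 = {CName}.
No dependency enlarges {CName}, so (CName)⁺ = {CName}.
The closure contains neither all of Order1 = {CustID, OrderNo, CName} nor all of Order2 = {Date, IName, CName}, so the common attributes are not a superkey of either fragment. The join is lossy.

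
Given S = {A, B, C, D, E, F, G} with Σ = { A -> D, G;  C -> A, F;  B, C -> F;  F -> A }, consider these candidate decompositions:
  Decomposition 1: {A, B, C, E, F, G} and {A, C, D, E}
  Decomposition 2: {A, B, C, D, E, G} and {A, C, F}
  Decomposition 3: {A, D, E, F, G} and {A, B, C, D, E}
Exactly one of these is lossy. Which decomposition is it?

Decomposition 3

Decomposition 1: common = {A, C, E}, closure = {A, C, D, E, F, G} → lossless.
Decomposition 2: common = {A, C}, closure = {A, C, D, F, G} → lossless.
Decomposition 3: common = {A, D, E}, closure = {A, D, E, G} → lossy.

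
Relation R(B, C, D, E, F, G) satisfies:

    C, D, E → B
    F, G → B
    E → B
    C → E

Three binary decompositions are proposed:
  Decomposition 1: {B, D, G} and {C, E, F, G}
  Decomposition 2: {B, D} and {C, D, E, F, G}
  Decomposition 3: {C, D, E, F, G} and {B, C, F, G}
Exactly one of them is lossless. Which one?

Decomposition 1: common = {G}, closure = {G} → lossy.
Decomposition 2: common = {D}, closure = {D} → lossy.
Decomposition 3: common = {C, F, G}, closure = {B, C, E, F, G} → lossless.

Decomposition 3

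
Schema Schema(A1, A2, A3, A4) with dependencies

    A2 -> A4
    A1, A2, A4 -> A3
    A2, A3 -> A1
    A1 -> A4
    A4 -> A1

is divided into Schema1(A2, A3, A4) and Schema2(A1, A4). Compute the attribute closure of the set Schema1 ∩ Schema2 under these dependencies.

Schema1 ∩ Schema2 = {A4}.
A4 → A1 applies, adding A1
Closure: {A1, A4}.

A1, A4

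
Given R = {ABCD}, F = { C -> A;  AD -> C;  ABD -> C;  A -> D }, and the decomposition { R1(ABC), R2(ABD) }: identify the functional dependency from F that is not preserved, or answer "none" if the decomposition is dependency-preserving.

none

C → A lies within R1.
AD → C: restricted closure across fragments reaches C.
ABD → C: restricted closure across fragments reaches C.
A → D lies within R2.
Every dependency is enforceable on the fragments, so the decomposition is dependency-preserving.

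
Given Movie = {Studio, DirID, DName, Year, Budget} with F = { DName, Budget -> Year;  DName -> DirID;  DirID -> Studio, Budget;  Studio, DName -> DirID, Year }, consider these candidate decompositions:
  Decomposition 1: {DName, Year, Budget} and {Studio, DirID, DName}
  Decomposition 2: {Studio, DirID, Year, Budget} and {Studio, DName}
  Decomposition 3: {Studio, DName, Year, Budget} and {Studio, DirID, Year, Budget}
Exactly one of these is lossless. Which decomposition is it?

Decomposition 1

Decomposition 1: common = {DName}, closure = {Studio, DirID, DName, Year, Budget} → lossless.
Decomposition 2: common = {Studio}, closure = {Studio} → lossy.
Decomposition 3: common = {Studio, Year, Budget}, closure = {Studio, Year, Budget} → lossy.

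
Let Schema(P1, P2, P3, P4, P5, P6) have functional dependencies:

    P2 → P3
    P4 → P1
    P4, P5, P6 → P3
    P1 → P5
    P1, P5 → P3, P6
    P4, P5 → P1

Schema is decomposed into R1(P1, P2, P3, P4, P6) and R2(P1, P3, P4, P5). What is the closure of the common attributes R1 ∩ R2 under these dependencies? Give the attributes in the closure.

R1 ∩ R2 = {P1, P3, P4}.
P1 → P5 applies, adding P5
P1, P5 → P3, P6 applies, adding P6
Closure: {P1, P3, P4, P5, P6}.

P1, P3, P4, P5, P6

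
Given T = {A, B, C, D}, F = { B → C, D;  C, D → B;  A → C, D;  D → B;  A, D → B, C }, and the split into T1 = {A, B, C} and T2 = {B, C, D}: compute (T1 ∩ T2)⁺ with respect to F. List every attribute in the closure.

B, C, D

T1 ∩ T2 = {B, C}.
B → C, D applies, adding D
Closure: {B, C, D}.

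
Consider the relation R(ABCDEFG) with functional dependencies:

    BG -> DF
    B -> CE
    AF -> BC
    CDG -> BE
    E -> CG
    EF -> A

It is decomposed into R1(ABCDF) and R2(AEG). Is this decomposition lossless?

Common attributes: R1 ∩ R2 = {A}.
No dependency enlarges {A}, so (A)⁺ = {A}.
The closure contains neither all of R1 = {ABCDF} nor all of R2 = {AEG}, so the common attributes are not a superkey of either fragment. The join is lossy.

No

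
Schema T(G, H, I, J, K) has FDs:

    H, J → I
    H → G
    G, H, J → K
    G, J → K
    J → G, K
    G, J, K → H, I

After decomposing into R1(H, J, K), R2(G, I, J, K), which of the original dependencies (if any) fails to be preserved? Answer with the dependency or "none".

Check H → G: no single fragment contains all of {G, H}, and the restricted closure of {H} across the fragments never reaches {G}.
H, J → I is preserved.
G, H, J → K is preserved.
G, J → K is preserved.
J → G, K is preserved.
G, J, K → H, I is preserved.

H → G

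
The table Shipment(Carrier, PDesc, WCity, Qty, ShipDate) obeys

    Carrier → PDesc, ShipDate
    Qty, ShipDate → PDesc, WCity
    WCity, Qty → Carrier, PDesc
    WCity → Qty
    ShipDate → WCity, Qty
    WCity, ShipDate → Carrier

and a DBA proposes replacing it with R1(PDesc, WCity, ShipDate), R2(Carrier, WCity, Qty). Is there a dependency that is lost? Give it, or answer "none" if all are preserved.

none

Carrier → PDesc, ShipDate: restricted closure across fragments reaches PDesc, ShipDate.
Qty, ShipDate → PDesc, WCity: restricted closure across fragments reaches PDesc, WCity.
WCity, Qty → Carrier, PDesc: restricted closure across fragments reaches Carrier, PDesc.
WCity → Qty lies within R2.
ShipDate → WCity, Qty: restricted closure across fragments reaches WCity, Qty.
WCity, ShipDate → Carrier: restricted closure across fragments reaches Carrier.
Every dependency is enforceable on the fragments, so the decomposition is dependency-preserving.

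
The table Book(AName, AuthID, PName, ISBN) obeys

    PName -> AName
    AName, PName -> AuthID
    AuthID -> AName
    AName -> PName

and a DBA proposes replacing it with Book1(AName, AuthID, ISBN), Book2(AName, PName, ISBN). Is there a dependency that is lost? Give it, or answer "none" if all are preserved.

PName → AName lies within Book2.
AName, PName → AuthID: restricted closure across fragments reaches AuthID.
AuthID → AName lies within Book1.
AName → PName lies within Book2.
Every dependency is enforceable on the fragments, so the decomposition is dependency-preserving.

none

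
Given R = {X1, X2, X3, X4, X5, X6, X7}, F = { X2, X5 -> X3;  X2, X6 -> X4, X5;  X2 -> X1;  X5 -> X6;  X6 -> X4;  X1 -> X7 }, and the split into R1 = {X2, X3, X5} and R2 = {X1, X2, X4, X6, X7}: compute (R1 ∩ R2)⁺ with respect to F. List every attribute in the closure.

X1, X2, X7

R1 ∩ R2 = {X2}.
X2 → X1 applies, adding X1
X1 → X7 applies, adding X7
Closure: {X1, X2, X7}.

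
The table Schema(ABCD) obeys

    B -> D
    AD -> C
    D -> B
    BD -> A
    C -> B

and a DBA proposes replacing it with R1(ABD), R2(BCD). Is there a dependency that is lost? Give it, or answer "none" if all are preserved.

none

B → D lies within R1.
AD → C: restricted closure across fragments reaches C.
D → B lies within R1.
BD → A lies within R1.
C → B lies within R2.
Every dependency is enforceable on the fragments, so the decomposition is dependency-preserving.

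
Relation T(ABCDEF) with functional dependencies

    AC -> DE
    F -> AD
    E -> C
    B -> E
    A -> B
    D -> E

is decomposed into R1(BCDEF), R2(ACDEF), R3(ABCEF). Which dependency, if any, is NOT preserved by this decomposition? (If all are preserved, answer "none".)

none

AC → DE lies within R2.
F → AD lies within R2.
E → C lies within R1.
B → E lies within R1.
A → B lies within R3.
D → E lies within R1.
Every dependency is enforceable on the fragments, so the decomposition is dependency-preserving.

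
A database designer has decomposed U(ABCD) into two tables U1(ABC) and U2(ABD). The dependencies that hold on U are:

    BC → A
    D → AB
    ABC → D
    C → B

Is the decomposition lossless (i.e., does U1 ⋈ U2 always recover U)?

No

Common attributes: U1 ∩ U2 = {AB}.
No dependency enlarges {AB}, so (AB)⁺ = {AB}.
The closure contains neither all of U1 = {ABC} nor all of U2 = {ABD}, so the common attributes are not a superkey of either fragment. The join is lossy.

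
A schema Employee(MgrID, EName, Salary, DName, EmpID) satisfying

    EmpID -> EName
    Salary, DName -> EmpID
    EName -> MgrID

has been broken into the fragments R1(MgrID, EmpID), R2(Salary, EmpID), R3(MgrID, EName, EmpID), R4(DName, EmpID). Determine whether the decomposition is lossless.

Chase test. Columns are MgrID, EName, Salary, DName, EmpID; row i has aⱼ where attribute j ∈ Ri, else bᵢⱼ.
Initial tableau (one row per fragment):
  row 1: a1 b12 b13 b14 a5
  row 2: b21 b22 a3 b24 a5
  row 3: a1 a2 b33 b34 a5
  row 4: b41 b42 b43 a4 a5
Rows 1 and 2 agree on EmpID; apply EmpID→EName and equate their EName entries.
Rows 1 and 3 agree on EmpID; apply EmpID→EName and equate their EName entries.
Rows 1 and 4 agree on EmpID; apply EmpID→EName and equate their EName entries.
Rows 1 and 2 agree on EName; apply EName→MgrID and equate their MgrID entries.
Rows 1 and 4 agree on EName; apply EName→MgrID and equate their MgrID entries.
No row becomes fully distinguished — the join is lossy.

No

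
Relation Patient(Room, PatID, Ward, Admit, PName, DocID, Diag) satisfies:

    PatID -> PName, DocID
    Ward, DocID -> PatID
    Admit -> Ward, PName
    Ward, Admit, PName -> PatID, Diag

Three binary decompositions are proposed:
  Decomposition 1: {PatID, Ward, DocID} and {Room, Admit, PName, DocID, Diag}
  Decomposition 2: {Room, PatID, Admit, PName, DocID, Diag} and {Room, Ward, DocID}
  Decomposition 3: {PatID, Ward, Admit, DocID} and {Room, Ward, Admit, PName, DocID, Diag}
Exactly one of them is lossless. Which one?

Decomposition 1: common = {DocID}, closure = {DocID} → lossy.
Decomposition 2: common = {Room, DocID}, closure = {Room, DocID} → lossy.
Decomposition 3: common = {Ward, Admit, DocID}, closure = {PatID, Ward, Admit, PName, DocID, Diag} → lossless.

Decomposition 3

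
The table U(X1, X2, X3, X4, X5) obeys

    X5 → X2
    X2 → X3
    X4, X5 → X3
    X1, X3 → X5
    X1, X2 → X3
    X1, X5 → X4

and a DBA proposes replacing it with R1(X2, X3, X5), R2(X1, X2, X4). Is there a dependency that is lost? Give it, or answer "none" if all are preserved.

Check X1, X3 → X5: no single fragment contains all of {X1, X3, X5}, and the restricted closure of {X1, X3} across the fragments never reaches {X5}.
X5 → X2 is preserved.
X2 → X3 is preserved.
X4, X5 → X3 is preserved.
X1, X2 → X3 is preserved.
X1, X5 → X4 is preserved.

X1, X3 → X5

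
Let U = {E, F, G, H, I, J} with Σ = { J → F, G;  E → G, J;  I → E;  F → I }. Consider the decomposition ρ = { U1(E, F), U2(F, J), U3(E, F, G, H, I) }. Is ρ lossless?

Yes

Chase test. Columns are E, F, G, H, I, J; row i has aⱼ where attribute j ∈ Ui, else bᵢⱼ.
Initial tableau (one row per fragment):
  row 1: a1 a2 b13 b14 b15 b16
  row 2: b21 a2 b23 b24 b25 a6
  row 3: a1 a2 a3 a4 a5 b36
Rows 1 and 3 agree on E; apply E→G, J and equate their G, J entries.
Rows 1 and 2 agree on F; apply F→I and equate their I entries.
Rows 1 and 3 agree on F; apply F→I and equate their I entries.
Rows 1 and 2 agree on I; apply I→E and equate their E entries.
Rows 1 and 2 agree on E; apply E→G, J and equate their G, J entries.
Row 3 is now all distinguished symbols — the join is lossless.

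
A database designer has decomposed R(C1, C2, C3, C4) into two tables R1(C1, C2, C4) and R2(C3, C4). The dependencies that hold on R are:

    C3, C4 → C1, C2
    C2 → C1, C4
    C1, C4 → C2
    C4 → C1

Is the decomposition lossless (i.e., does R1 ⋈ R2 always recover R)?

Common attributes: R1 ∩ R2 = {C4}.
Closure of {C4}: C4 → C1 applies, adding C1; C1, C4 → C2 applies, adding C2. So (C4)⁺ = {C1, C2, C4}.
This closure contains every attribute of R1, so R1 ∩ R2 → R1. The join is lossless.

Yes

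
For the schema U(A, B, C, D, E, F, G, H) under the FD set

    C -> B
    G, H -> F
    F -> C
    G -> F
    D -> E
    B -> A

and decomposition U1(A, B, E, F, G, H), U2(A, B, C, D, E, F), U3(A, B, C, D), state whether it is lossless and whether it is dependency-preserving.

Lossless test (chase): Rows 1 and 2 agree on F; apply F→C and equate their C entries. Rows 2 and 3 agree on D; apply D→E and equate their E entries. No row becomes fully distinguished — the join is lossy.
Dependency preservation: every FD's attributes lie within a single fragment, so each can be enforced locally — preserved.

lossy but dependency-preserving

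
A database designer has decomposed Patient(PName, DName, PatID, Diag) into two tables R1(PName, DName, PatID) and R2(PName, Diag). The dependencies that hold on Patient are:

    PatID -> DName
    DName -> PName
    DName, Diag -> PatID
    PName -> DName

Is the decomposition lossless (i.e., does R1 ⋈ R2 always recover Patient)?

No

Common attributes: R1 ∩ R2 = {PName}.
Closure of {PName}: PName → DName applies, adding DName. So (PName)⁺ = {PName, DName}.
The closure contains neither all of R1 = {PName, DName, PatID} nor all of R2 = {PName, Diag}, so the common attributes are not a superkey of either fragment. The join is lossy.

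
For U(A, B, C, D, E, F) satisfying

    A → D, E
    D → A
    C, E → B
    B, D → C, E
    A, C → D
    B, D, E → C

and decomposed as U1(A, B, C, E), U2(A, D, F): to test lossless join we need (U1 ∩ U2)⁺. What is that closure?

U1 ∩ U2 = {A}.
A → D, E applies, adding D, E
Closure: {A, D, E}.

A, D, E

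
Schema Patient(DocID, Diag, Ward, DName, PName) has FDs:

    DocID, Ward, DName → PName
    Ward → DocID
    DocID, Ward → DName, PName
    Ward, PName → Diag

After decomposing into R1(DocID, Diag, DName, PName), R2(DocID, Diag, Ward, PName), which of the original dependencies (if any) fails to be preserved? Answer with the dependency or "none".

Check DocID, Ward → DName, PName: no single fragment contains all of {DocID, Ward, DName, PName}, and the restricted closure of {DocID, Ward} across the fragments never reaches {DName, PName}.
DocID, Ward, DName → PName is preserved.
Ward → DocID is preserved.
Ward, PName → Diag is preserved.

DocID, Ward → DName, PName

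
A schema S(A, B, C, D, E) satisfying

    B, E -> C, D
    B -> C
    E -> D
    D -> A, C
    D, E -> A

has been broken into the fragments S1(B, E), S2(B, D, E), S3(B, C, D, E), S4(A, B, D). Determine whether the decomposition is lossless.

Chase test. Columns are A, B, C, D, E; row i has aⱼ where attribute j ∈ Si, else bᵢⱼ.
Initial tableau (one row per fragment):
  row 1: b11 a2 b13 b14 a5
  row 2: b21 a2 b23 a4 a5
  row 3: b31 a2 a3 a4 a5
  row 4: a1 a2 b43 a4 b45
Rows 1 and 2 agree on B, E; apply B, E→C, D and equate their C, D entries.
Rows 1 and 3 agree on B, E; apply B, E→C, D and equate their C, D entries.
Rows 1 and 4 agree on B; apply B→C and equate their C entries.
Rows 1 and 2 agree on D; apply D→A, C and equate their A, C entries.
Rows 1 and 3 agree on D; apply D→A, C and equate their A, C entries.
Rows 1 and 4 agree on D; apply D→A, C and equate their A, C entries.
Row 1 is now all distinguished symbols — the join is lossless.

Yes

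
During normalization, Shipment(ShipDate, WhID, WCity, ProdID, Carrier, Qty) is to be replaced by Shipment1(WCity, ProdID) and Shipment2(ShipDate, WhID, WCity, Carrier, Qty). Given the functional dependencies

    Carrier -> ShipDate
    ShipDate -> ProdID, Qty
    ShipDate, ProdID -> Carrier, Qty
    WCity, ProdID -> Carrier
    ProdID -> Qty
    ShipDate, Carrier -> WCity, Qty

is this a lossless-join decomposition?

Common attributes: Shipment1 ∩ Shipment2 = {WCity}.
No dependency enlarges {WCity}, so (WCity)⁺ = {WCity}.
The closure contains neither all of Shipment1 = {WCity, ProdID} nor all of Shipment2 = {ShipDate, WhID, WCity, Carrier, Qty}, so the common attributes are not a superkey of either fragment. The join is lossy.

No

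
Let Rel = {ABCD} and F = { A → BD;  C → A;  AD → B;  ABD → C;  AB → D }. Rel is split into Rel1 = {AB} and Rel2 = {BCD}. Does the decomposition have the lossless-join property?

No

Common attributes: Rel1 ∩ Rel2 = {B}.
No dependency enlarges {B}, so (B)⁺ = {B}.
The closure contains neither all of Rel1 = {AB} nor all of Rel2 = {BCD}, so the common attributes are not a superkey of either fragment. The join is lossy.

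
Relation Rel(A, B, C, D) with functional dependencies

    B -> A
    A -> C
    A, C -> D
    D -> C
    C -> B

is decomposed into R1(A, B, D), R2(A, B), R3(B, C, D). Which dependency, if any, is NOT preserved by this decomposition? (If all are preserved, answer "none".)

B → A lies within R1.
A → C: restricted closure across fragments reaches C.
A, C → D: restricted closure across fragments reaches D.
D → C lies within R3.
C → B lies within R3.
Every dependency is enforceable on the fragments, so the decomposition is dependency-preserving.

none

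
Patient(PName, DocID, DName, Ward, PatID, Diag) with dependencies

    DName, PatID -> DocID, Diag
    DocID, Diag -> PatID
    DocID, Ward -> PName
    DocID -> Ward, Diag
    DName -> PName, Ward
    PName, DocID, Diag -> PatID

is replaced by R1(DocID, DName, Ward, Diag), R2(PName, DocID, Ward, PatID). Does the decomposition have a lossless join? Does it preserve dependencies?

lossless but not dependency-preserving

Lossless test: (DocID, Ward)⁺ = {PName, DocID, Ward, PatID, Diag}, which contains all of one fragment — lossless.
Dependency preservation: the restricted closure of {DName, PatID} across the fragments never reaches {DocID, Diag}, so DName, PatID → DocID, Diag cannot be enforced without a join — not preserved.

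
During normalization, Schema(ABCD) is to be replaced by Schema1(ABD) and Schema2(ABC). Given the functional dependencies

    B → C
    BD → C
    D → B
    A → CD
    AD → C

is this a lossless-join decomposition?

Yes

Common attributes: Schema1 ∩ Schema2 = {AB}.
Closure of {AB}: B → C applies, adding C; A → CD applies, adding D. So (AB)⁺ = {ABCD}.
This closure contains every attribute of Schema1, so Schema1 ∩ Schema2 → Schema1. The join is lossless.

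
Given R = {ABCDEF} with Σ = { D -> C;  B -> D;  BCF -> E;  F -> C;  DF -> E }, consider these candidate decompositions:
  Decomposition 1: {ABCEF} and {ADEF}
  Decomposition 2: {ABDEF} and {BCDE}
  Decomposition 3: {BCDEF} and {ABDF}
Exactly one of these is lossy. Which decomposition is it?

Decomposition 1

Decomposition 1: common = {AEF}, closure = {ACEF} → lossy.
Decomposition 2: common = {BDE}, closure = {BCDE} → lossless.
Decomposition 3: common = {BDF}, closure = {BCDEF} → lossless.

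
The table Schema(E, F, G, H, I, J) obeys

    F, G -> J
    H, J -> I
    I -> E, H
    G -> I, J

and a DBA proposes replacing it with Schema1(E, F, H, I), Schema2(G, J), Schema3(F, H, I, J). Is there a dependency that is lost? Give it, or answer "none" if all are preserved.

G -> I, J

Check G → I, J: no single fragment contains all of {G, I, J}, and the restricted closure of {G} across the fragments never reaches {I, J}.
F, G → J is preserved.
H, J → I is preserved.
I → E, H is preserved.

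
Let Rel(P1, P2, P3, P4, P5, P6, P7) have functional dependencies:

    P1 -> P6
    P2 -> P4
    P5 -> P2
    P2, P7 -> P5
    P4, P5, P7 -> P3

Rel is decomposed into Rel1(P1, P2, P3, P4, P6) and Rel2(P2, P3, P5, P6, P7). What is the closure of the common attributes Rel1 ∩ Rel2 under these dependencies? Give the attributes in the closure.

Rel1 ∩ Rel2 = {P2, P3, P6}.
P2 → P4 applies, adding P4
Closure: {P2, P3, P4, P6}.

P2, P3, P4, P6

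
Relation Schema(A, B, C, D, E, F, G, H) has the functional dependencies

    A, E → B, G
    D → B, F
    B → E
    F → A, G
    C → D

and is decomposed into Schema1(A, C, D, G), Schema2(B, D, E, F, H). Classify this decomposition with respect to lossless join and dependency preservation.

lossy and not dependency-preserving

Lossless test: (D)⁺ = {A, B, D, E, F, G}, which is a superkey of neither fragment — lossy.
Dependency preservation: the restricted closure of {A, E} across the fragments never reaches {B, G}, so A, E → B, G cannot be enforced without a join — not preserved.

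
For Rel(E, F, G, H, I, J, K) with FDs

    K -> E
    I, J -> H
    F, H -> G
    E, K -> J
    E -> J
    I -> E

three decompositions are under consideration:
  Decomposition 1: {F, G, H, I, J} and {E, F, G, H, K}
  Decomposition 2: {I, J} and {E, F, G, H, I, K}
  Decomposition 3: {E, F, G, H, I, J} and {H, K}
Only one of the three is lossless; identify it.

Decomposition 2

Decomposition 1: common = {F, G, H}, closure = {F, G, H} → lossy.
Decomposition 2: common = {I}, closure = {E, H, I, J} → lossless.
Decomposition 3: common = {H}, closure = {H} → lossy.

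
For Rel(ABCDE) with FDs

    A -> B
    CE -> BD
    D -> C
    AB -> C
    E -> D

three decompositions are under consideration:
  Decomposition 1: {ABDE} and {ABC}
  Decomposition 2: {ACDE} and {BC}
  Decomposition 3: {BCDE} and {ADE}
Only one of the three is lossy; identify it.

Decomposition 1: common = {AB}, closure = {ABC} → lossless.
Decomposition 2: common = {C}, closure = {C} → lossy.
Decomposition 3: common = {DE}, closure = {BCDE} → lossless.

Decomposition 2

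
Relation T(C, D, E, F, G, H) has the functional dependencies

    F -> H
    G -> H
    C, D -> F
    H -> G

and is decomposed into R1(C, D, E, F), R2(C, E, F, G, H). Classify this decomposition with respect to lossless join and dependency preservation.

Lossless test: (C, E, F)⁺ = {C, E, F, G, H}, which contains all of one fragment — lossless.
Dependency preservation: every FD's attributes lie within a single fragment, so each can be enforced locally — preserved.

lossless and dependency-preserving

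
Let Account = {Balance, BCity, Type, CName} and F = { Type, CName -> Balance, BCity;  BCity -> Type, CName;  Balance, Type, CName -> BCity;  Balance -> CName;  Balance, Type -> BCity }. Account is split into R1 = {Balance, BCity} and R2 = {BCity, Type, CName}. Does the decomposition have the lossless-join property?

Yes

Common attributes: R1 ∩ R2 = {BCity}.
Closure of {BCity}: BCity → Type, CName applies, adding Type, CName; Type, CName → Balance, BCity applies, adding Balance. So (BCity)⁺ = {Balance, BCity, Type, CName}.
This closure contains every attribute of R1, so R1 ∩ R2 → R1. The join is lossless.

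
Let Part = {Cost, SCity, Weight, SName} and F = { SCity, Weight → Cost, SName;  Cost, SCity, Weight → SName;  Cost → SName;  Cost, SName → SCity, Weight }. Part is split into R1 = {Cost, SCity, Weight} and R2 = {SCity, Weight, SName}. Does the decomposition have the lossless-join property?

Yes

Common attributes: R1 ∩ R2 = {SCity, Weight}.
Closure of {SCity, Weight}: SCity, Weight → Cost, SName applies, adding Cost, SName. So (SCity, Weight)⁺ = {Cost, SCity, Weight, SName}.
This closure contains every attribute of R1, so R1 ∩ R2 → R1. The join is lossless.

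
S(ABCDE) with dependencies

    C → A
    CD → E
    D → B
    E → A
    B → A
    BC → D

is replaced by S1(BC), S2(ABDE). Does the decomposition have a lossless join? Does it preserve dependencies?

lossy and not dependency-preserving

Lossless test: (B)⁺ = {AB}, which is a superkey of neither fragment — lossy.
Dependency preservation: the restricted closure of {C} across the fragments never reaches {A}, so C → A cannot be enforced without a join — not preserved.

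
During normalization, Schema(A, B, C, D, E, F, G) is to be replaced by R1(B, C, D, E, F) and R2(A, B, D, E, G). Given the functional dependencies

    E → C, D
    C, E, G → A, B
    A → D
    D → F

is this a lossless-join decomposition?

Common attributes: R1 ∩ R2 = {B, D, E}.
Closure of {B, D, E}: E → C, D applies, adding C; D → F applies, adding F. So (B, D, E)⁺ = {B, C, D, E, F}.
This closure contains every attribute of R1, so R1 ∩ R2 → R1. The join is lossless.

Yes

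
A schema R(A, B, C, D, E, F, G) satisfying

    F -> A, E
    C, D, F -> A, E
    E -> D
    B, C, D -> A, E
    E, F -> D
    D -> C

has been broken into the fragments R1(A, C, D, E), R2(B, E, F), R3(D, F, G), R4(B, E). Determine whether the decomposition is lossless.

Chase test. Columns are A, B, C, D, E, F, G; row i has aⱼ where attribute j ∈ Ri, else bᵢⱼ.
Initial tableau (one row per fragment):
  row 1: a1 b12 a3 a4 a5 b16 b17
  row 2: b21 a2 b23 b24 a5 a6 b27
  row 3: b31 b32 b33 a4 b35 a6 a7
  row 4: b41 a2 b43 b44 a5 b46 b47
Rows 2 and 3 agree on F; apply F→A, E and equate their A, E entries.
Rows 1 and 2 agree on E; apply E→D and equate their D entries.
Rows 1 and 4 agree on E; apply E→D and equate their D entries.
Rows 1 and 2 agree on D; apply D→C and equate their C entries.
Rows 1 and 3 agree on D; apply D→C and equate their C entries.
Rows 1 and 4 agree on D; apply D→C and equate their C entries.
Rows 2 and 4 agree on B, C, D; apply B, C, D→A, E and equate their A, E entries.
No row becomes fully distinguished — the join is lossy.

No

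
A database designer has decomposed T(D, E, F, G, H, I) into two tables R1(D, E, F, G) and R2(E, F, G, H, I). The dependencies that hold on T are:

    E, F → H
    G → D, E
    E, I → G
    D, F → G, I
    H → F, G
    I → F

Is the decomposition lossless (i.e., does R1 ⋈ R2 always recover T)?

Yes

Common attributes: R1 ∩ R2 = {E, F, G}.
Closure of {E, F, G}: E, F → H applies, adding H; G → D, E applies, adding D; D, F → G, I applies, adding I. So (E, F, G)⁺ = {D, E, F, G, H, I}.
This closure contains every attribute of R1, so R1 ∩ R2 → R1. The join is lossless.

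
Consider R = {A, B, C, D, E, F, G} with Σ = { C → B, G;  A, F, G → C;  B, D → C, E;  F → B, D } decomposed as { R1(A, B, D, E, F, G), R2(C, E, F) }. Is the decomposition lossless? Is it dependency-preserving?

Lossless test: (E, F)⁺ = {B, C, D, E, F, G}, which contains all of one fragment — lossless.
Dependency preservation: the restricted closure of {C} across the fragments never reaches {B, G}, so C → B, G cannot be enforced without a join — not preserved.

lossless but not dependency-preserving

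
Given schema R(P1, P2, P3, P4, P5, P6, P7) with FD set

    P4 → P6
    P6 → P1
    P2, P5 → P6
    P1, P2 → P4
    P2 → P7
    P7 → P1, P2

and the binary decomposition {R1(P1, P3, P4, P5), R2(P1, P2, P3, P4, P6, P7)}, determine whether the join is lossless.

No

Common attributes: R1 ∩ R2 = {P1, P3, P4}.
Closure of {P1, P3, P4}: P4 → P6 applies, adding P6. So (P1, P3, P4)⁺ = {P1, P3, P4, P6}.
The closure contains neither all of R1 = {P1, P3, P4, P5} nor all of R2 = {P1, P2, P3, P4, P6, P7}, so the common attributes are not a superkey of either fragment. The join is lossy.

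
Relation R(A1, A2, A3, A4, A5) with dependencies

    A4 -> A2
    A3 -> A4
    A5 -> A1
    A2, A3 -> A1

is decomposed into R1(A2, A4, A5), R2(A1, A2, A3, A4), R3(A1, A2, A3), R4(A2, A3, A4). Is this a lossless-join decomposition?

Chase test. Columns are A1, A2, A3, A4, A5; row i has aⱼ where attribute j ∈ Ri, else bᵢⱼ.
Initial tableau (one row per fragment):
  row 1: b11 a2 b13 a4 a5
  row 2: a1 a2 a3 a4 b25
  row 3: a1 a2 a3 b34 b35
  row 4: b41 a2 a3 a4 b45
Rows 2 and 3 agree on A3; apply A3→A4 and equate their A4 entries.
Rows 2 and 4 agree on A2, A3; apply A2, A3→A1 and equate their A1 entries.
No row becomes fully distinguished — the join is lossy.

No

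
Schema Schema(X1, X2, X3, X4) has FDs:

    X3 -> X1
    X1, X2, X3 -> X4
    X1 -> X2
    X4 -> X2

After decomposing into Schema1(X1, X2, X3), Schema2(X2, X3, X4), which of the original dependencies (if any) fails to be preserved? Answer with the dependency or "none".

X3 → X1 lies within Schema1.
X1, X2, X3 → X4: restricted closure across fragments reaches X4.
X1 → X2 lies within Schema1.
X4 → X2 lies within Schema2.
Every dependency is enforceable on the fragments, so the decomposition is dependency-preserving.

none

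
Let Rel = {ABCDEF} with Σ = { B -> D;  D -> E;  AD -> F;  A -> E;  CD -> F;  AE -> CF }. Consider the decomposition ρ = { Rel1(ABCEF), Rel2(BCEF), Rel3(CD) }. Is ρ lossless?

Chase test. Columns are ABCDEF; row i has aⱼ where attribute j ∈ Reli, else bᵢⱼ.
Initial tableau (one row per fragment):
  row 1: a1 a2 a3 b14 a5 a6
  row 2: b21 a2 a3 b24 a5 a6
  row 3: b31 b32 a3 a4 b35 b36
Rows 1 and 2 agree on B; apply B→D and equate their D entries.
No row becomes fully distinguished — the join is lossy.

No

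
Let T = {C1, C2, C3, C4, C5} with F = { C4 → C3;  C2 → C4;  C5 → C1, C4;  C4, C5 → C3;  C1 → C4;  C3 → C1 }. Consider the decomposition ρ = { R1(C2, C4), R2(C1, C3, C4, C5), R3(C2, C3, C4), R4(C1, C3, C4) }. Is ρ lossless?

No

Chase test. Columns are C1, C2, C3, C4, C5; row i has aⱼ where attribute j ∈ Ri, else bᵢⱼ.
Initial tableau (one row per fragment):
  row 1: b11 a2 b13 a4 b15
  row 2: a1 b22 a3 a4 a5
  row 3: b31 a2 a3 a4 b35
  row 4: a1 b42 a3 a4 b45
Rows 1 and 2 agree on C4; apply C4→C3 and equate their C3 entries.
Rows 1 and 2 agree on C3; apply C3→C1 and equate their C1 entries.
Rows 1 and 3 agree on C3; apply C3→C1 and equate their C1 entries.
No row becomes fully distinguished — the join is lossy.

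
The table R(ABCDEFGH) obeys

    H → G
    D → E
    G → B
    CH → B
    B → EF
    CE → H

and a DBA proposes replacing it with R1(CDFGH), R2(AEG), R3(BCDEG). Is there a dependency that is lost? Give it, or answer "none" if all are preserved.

B → EF

Check B → EF: no single fragment contains all of {BEF}, and the restricted closure of {B} across the fragments never reaches {EF}.
H → G is preserved.
D → E is preserved.
G → B is preserved.
CH → B is preserved.
CE → H is preserved.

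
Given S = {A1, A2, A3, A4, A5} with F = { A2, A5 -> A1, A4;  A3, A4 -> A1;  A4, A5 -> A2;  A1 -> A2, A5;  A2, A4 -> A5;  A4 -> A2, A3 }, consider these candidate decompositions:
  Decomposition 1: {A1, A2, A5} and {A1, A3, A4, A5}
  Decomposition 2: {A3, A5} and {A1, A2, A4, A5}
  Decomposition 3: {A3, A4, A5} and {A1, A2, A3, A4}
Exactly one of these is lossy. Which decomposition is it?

Decomposition 2

Decomposition 1: common = {A1, A5}, closure = {A1, A2, A3, A4, A5} → lossless.
Decomposition 2: common = {A5}, closure = {A5} → lossy.
Decomposition 3: common = {A3, A4}, closure = {A1, A2, A3, A4, A5} → lossless.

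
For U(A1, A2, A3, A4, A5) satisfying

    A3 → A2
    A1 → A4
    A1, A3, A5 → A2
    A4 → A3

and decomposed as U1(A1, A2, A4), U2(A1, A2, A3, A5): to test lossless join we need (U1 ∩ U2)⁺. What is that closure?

A1, A2, A3, A4

U1 ∩ U2 = {A1, A2}.
A1 → A4 applies, adding A4
A4 → A3 applies, adding A3
Closure: {A1, A2, A3, A4}.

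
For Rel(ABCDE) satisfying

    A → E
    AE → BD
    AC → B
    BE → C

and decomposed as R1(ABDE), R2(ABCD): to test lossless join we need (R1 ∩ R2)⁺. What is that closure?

R1 ∩ R2 = {ABD}.
A → E applies, adding E
BE → C applies, adding C
Closure: {ABCDE}.

ABCDE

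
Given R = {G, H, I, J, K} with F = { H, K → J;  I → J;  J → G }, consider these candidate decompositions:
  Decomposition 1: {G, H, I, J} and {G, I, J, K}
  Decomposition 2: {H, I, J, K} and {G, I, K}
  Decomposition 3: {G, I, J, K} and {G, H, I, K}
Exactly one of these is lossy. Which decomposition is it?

Decomposition 1

Decomposition 1: common = {G, I, J}, closure = {G, I, J} → lossy.
Decomposition 2: common = {I, K}, closure = {G, I, J, K} → lossless.
Decomposition 3: common = {G, I, K}, closure = {G, I, J, K} → lossless.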